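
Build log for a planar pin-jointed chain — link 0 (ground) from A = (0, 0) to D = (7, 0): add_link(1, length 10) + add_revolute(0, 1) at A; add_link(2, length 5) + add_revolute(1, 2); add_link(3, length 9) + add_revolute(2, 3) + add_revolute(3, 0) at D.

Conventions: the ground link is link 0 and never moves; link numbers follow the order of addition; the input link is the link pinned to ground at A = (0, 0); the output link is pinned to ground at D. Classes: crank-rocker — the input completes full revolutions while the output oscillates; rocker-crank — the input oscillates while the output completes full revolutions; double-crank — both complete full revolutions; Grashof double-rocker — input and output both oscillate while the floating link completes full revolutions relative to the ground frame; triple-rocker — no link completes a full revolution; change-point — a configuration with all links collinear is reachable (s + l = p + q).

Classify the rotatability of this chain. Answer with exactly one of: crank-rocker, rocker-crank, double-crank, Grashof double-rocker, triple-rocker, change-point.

lengths: ground=7, input=10, coupler=5, output=9
sorted: s=5 (shortest), l=10 (longest), p+q=16
s + l = 15 vs p + q = 16
s + l < p + q (Grashof) with shortest = coupler link → Grashof double-rocker

Grashof double-rocker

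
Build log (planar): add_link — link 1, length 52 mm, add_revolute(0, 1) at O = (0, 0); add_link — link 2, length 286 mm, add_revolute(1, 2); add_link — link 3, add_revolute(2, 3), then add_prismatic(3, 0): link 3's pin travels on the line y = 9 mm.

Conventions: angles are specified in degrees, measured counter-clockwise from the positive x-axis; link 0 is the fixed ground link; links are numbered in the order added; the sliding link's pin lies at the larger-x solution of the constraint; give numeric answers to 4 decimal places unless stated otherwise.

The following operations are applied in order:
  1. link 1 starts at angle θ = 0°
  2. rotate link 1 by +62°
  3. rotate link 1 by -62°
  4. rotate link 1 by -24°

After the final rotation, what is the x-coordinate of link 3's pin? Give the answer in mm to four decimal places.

geometry: r = 52 mm, L = 286 mm, e = 9 mm; θ starts at 0°
rotate link 1 by +62°: θ ← 0° +62° = 62°
rotate link 1 by -62°: θ ← 62° -62° = 0°
rotate link 1 by -24°: θ ← 0° -24° = -24°
crank pin P = (r cos θ, r sin θ) = (47.504364, -21.150305)
h = r sin θ − e = -21.150305 − 9 = -30.150305
x = r cos θ + √(L² − h²) = 47.504364 + 284.406327 = 331.910691

331.9107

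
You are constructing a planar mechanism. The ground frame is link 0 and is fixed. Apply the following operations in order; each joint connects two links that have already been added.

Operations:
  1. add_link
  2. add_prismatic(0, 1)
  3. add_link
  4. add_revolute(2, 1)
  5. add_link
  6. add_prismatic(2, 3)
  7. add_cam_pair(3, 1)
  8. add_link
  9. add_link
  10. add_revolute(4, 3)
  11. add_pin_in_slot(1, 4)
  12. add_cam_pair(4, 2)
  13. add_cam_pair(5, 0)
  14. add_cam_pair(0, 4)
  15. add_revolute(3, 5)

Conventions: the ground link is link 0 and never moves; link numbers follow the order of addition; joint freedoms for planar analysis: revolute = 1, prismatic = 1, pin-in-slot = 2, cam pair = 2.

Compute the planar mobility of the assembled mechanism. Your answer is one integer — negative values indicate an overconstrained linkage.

ground; <1,0,0>
#1 <2,0,0>
P:0↔1 J1 <2,1,0>
#2 <3,1,0>
R:2↔1 J1 <3,2,0>
#3 <4,2,0>
P:2↔3 J1 <4,3,0>
C:3↔1 J2 <4,3,1>
#4 <5,3,1>
#5 <6,3,1>
R:4↔3 J1 <6,4,1>
PS:1↔4 J2 <6,4,2>
C:4↔2 J2 <6,4,3>
C:5↔0 J2 <6,4,4>
C:0↔4 J2 <6,4,5>
R:3↔5 J1 <6,5,5>
3×5 − 2×5 − 1×5 = 0

M = 0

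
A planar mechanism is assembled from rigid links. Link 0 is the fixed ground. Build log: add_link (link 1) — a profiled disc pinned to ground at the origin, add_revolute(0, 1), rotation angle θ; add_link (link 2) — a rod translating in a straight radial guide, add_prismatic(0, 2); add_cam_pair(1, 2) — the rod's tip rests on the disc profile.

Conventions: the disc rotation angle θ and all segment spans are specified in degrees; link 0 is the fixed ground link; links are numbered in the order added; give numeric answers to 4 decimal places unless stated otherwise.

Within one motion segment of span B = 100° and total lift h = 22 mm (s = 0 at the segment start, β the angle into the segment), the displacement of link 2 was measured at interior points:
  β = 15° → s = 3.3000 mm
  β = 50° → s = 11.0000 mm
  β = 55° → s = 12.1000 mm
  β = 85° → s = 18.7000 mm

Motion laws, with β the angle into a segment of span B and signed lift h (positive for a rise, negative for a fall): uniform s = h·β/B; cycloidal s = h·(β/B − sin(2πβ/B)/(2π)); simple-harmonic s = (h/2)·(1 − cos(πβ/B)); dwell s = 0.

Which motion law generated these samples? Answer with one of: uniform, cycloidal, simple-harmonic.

candidates at β/B = r: uniform s = h·r (linear in β); cycloidal s = h·(r − sin(2πr)/(2π)); simple-harmonic s = (h/2)(1 − cos(πr))
β=15°: printed 3.3000 | uniform 3.3000, cycloidal 0.4673, simple-harmonic 1.1989
β=50°: printed 11.0000 | uniform 11.0000, cycloidal 11.0000, simple-harmonic 11.0000
β=55°: printed 12.1000 | uniform 12.1000, cycloidal 13.1820, simple-harmonic 12.7208
β=85°: printed 18.7000 | uniform 18.7000, cycloidal 21.5327, simple-harmonic 20.8011
only one law matches every sample → uniform

uniform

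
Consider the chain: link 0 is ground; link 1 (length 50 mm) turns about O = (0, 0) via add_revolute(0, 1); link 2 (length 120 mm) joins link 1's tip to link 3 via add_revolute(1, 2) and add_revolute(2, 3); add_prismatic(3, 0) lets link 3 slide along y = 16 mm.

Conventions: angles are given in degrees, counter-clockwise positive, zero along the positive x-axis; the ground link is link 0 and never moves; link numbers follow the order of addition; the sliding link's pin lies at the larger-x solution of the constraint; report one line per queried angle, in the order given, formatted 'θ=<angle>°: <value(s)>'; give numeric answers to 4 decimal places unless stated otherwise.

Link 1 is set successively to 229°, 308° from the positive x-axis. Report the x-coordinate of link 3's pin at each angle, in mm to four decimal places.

geometry: r = 50 mm, L = 120 mm, e = 16 mm
θ=229°: crank pin P = (r cos θ, r sin θ) = (-32.802951, -37.735479)
θ=229°: h = r sin θ − e = -37.735479 − 16 = -53.735479
θ=229°: x = r cos θ + √(L² − h²) = -32.802951 + 107.296311 = 74.493359
θ=308°: crank pin P = (r cos θ, r sin θ) = (30.783074, -39.400538)
θ=308°: h = r sin θ − e = -39.400538 − 16 = -55.400538
θ=308°: x = r cos θ + √(L² − h²) = 30.783074 + 106.446139 = 137.229212

θ=229°: 74.4934
θ=308°: 137.2292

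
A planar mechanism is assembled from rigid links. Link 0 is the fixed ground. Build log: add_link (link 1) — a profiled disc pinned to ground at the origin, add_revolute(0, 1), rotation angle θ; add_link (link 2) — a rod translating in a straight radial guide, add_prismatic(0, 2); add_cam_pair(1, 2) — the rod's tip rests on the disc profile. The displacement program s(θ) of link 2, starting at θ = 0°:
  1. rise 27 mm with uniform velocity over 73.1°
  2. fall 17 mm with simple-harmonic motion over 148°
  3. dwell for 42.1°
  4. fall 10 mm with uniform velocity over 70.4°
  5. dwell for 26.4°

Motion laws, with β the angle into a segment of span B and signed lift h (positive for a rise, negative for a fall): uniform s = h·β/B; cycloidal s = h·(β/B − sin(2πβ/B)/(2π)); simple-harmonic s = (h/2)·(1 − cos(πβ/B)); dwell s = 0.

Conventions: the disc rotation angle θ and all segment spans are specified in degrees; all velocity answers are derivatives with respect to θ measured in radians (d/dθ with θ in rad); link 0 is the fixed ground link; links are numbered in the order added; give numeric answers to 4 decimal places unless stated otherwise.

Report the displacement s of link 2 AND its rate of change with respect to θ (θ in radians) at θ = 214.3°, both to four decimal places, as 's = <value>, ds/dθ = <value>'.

seg 1 [0°–73.1°] uniform, h=27: full span → s += 27 → s = 27.0000
seg 2 [73.1°–221.1°] simple-harmonic, h=-17: θ=214.3° here. β=141.2, B=148. -17/2·(1 − cos(π·0.9541)) = -16.9116 → s = 10.0884
velocity in seg [73.1°–221.1°] (simple-harmonic), θ in radians: β = 141.2° = 2.4644 rad, B = 148° = 2.5831 rad; ds/dθ = (πh/(2B)) sin(πβ/B) = (π·(-17)/(2·2.5831)) sin(π·0.9541) = -1.487023 mm/rad

s = 10.0884, ds/dθ = -1.4870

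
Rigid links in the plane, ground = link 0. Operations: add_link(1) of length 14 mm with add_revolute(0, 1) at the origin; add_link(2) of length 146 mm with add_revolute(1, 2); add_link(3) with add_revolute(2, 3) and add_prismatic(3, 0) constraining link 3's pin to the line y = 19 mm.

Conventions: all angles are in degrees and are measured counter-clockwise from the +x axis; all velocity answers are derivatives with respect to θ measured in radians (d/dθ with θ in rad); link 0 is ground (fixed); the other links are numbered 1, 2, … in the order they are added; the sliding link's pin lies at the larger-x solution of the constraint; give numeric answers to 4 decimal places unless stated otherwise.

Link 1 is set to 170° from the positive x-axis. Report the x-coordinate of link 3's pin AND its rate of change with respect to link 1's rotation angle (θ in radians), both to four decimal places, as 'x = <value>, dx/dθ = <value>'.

geometry: r = 14 mm, L = 146 mm, e = 19 mm
crank pin P = (r cos θ, r sin θ) = (-13.787309, 2.431074)
h = r sin θ − e = 2.431074 − 19 = -16.568926
x = r cos θ + √(L² − h²) = -13.787309 + 145.056784 = 131.269476
dx/dθ = −r sin θ − h·r cos θ/√(L² − h²) (θ in radians; h = -16.568926) = -4.005912

x = 131.2695, dx/dθ = -4.0059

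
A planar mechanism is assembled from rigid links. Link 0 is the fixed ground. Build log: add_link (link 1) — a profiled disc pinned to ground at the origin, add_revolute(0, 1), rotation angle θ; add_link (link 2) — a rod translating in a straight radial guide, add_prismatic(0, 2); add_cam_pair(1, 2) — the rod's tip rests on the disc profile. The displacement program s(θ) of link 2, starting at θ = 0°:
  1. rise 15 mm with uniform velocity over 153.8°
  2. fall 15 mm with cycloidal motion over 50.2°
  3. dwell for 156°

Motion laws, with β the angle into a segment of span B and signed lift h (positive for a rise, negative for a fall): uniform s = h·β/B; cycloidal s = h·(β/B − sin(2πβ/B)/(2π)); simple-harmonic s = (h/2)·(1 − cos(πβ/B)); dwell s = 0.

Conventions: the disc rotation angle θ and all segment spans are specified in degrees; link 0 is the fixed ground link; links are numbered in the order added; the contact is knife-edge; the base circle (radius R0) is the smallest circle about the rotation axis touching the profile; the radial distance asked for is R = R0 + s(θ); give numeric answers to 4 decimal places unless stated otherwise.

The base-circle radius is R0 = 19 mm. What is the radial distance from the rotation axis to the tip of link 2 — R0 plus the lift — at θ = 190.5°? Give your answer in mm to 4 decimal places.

seg 1 [0°–153.8°] uniform, h=15: full span → s += 15 → s = 15.0000
seg 2 [153.8°–204°] cycloidal, h=-15: θ=190.5° here. β=36.7, B=50.2. -15·(0.7311 − sin(2π·0.7311)/(2π)) = -13.3366 → s = 1.6634
R = R0 + s = 19 + 1.6634 = 20.6634

20.6634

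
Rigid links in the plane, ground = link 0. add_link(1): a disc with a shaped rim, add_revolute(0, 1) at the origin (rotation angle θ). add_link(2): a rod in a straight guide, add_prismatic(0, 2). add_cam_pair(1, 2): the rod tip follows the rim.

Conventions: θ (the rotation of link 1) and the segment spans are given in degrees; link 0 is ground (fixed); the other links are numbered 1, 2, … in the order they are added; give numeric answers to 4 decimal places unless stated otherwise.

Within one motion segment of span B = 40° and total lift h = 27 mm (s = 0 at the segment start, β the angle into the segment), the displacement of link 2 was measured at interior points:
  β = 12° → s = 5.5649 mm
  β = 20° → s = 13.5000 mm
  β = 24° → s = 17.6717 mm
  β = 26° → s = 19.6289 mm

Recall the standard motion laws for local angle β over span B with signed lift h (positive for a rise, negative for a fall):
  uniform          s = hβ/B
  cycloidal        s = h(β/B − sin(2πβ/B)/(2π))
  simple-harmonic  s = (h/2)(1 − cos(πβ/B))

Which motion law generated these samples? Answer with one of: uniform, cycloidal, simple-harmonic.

candidates at β/B = r: uniform s = h·r (linear in β); cycloidal s = h·(r − sin(2πr)/(2π)); simple-harmonic s = (h/2)(1 − cos(πr))
β=12°: printed 5.5649 | uniform 8.1000, cycloidal 4.0131, simple-harmonic 5.5649
β=20°: printed 13.5000 | uniform 13.5000, cycloidal 13.5000, simple-harmonic 13.5000
β=24°: printed 17.6717 | uniform 16.2000, cycloidal 18.7258, simple-harmonic 17.6717
β=26°: printed 19.6289 | uniform 17.5500, cycloidal 21.0265, simple-harmonic 19.6289
only one law matches every sample → simple-harmonic

simple-harmonic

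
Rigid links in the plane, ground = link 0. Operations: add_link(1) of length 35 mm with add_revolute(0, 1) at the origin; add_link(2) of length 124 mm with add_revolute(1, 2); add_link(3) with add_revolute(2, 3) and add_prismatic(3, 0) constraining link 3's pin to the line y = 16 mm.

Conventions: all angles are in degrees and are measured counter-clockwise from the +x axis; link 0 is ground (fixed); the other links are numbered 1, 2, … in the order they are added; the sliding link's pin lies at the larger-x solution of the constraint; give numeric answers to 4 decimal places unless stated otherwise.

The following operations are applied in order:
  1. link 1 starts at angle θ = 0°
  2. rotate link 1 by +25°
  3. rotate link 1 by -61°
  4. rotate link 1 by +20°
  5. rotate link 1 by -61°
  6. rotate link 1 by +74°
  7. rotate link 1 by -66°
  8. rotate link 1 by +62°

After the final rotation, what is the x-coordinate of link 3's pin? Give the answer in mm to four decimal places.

geometry: r = 35 mm, L = 124 mm, e = 16 mm; θ starts at 0°
rotate link 1 by +25°: θ ← 0° +25° = 25°
rotate link 1 by -61°: θ ← 25° -61° = -36°
rotate link 1 by +20°: θ ← -36° +20° = -16°
rotate link 1 by -61°: θ ← -16° -61° = -77°
rotate link 1 by +74°: θ ← -77° +74° = -3°
rotate link 1 by -66°: θ ← -3° -66° = -69°
rotate link 1 by +62°: θ ← -69° +62° = -7°
crank pin P = (r cos θ, r sin θ) = (34.739115, -4.265427)
h = r sin θ − e = -4.265427 − 16 = -20.265427
x = r cos θ + √(L² − h²) = 34.739115 + 122.332794 = 157.071909

157.0719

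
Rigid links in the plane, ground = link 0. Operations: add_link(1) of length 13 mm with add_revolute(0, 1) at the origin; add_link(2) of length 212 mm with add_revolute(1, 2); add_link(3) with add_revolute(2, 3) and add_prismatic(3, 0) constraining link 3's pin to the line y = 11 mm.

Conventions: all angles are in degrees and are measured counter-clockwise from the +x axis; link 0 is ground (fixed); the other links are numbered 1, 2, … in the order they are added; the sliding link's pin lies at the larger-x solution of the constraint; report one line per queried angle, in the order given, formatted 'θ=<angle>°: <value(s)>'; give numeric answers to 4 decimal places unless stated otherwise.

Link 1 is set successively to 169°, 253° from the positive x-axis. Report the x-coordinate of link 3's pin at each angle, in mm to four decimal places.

geometry: r = 13 mm, L = 212 mm, e = 11 mm
θ=169°: crank pin P = (r cos θ, r sin θ) = (-12.761153, 2.480517)
θ=169°: h = r sin θ − e = 2.480517 − 11 = -8.519483
θ=169°: x = r cos θ + √(L² − h²) = -12.761153 + 211.828748 = 199.067594
θ=253°: crank pin P = (r cos θ, r sin θ) = (-3.800832, -12.431962)
θ=253°: h = r sin θ − e = -12.431962 − 11 = -23.431962
θ=253°: x = r cos θ + √(L² − h²) = -3.800832 + 210.701075 = 206.900243

θ=169°: 199.0676
θ=253°: 206.9002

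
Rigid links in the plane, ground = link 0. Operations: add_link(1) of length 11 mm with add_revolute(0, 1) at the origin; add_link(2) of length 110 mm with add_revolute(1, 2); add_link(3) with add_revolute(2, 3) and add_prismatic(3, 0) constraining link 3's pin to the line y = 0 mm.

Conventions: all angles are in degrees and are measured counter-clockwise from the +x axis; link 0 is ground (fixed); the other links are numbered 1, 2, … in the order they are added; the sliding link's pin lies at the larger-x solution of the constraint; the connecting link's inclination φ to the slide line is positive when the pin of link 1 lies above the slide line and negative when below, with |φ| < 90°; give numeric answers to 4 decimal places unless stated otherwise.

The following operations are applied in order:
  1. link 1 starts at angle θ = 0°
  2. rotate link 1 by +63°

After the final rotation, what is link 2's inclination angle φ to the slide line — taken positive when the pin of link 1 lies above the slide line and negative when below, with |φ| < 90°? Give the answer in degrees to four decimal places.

geometry: r = 11 mm, L = 110 mm, e = 0 mm; θ starts at 0°
rotate link 1 by +63°: θ ← 0° +63° = 63°
h = r sin θ − e = 9.801072 − 0 = 9.801072
sin φ = h / L = 9.801072 / 110 = 0.08910065
φ = arcsin(0.08910065) = 5.111870°

5.1119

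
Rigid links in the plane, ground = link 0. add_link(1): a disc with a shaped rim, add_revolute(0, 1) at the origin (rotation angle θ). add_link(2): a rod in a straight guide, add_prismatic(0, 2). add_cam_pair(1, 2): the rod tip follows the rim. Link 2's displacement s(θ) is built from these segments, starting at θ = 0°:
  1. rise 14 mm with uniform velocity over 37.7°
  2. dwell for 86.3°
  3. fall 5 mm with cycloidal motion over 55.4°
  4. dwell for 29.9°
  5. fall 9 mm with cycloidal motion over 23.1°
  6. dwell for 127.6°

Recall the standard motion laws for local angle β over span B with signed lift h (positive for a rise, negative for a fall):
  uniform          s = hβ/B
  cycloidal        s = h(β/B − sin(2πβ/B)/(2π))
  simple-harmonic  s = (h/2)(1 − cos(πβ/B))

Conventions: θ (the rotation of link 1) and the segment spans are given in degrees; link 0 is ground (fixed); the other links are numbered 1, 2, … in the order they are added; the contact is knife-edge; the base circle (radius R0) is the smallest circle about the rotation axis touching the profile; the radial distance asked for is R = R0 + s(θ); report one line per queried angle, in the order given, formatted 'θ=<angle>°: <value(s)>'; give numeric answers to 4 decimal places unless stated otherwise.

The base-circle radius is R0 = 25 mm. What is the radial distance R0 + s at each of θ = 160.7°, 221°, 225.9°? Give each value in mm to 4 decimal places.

segment 1 (0° to 37.7°, uniform, h = 14) is passed completely: s = 0.0000 + (14) = 14.0000
segment 2 (37.7° to 124°, dwell): s unchanged at 14.0000
θ = 160.7° falls in segment 3 (124° to 179.4°, cycloidal, h = -5): β = 160.7 − 124 = 36.7°, B = 55.4°; Δs = -5·(0.6625 − sin(2π·0.6625)/(2π)) = -3.9907; s = 14.0000 − 3.9907 = 10.0093
segment 3 (124° to 179.4°, cycloidal, h = -5) is passed completely: s = 14.0000 + (-5) = 9.0000
segment 4 (179.4° to 209.3°, dwell): s unchanged at 9.0000
θ = 221° falls in segment 5 (209.3° to 232.4°, cycloidal, h = -9): β = 221 − 209.3 = 11.7°, B = 23.1°; Δs = -9·(0.5065 − sin(2π·0.5065)/(2π)) = -4.6169; s = 9.0000 − 4.6169 = 4.3831
θ = 225.9° falls in segment 5 (209.3° to 232.4°, cycloidal, h = -9): β = 225.9 − 209.3 = 16.6°, B = 23.1°; Δs = -9·(0.7186 − sin(2π·0.7186)/(2π)) = -7.8722; s = 9.0000 − 7.8722 = 1.1278
θ=160.7°: R = R0 + s = 25 + 10.0093 = 35.0093
θ=221°: R = R0 + s = 25 + 4.3831 = 29.3831
θ=225.9°: R = R0 + s = 25 + 1.1278 = 26.1278

θ=160.7°: 35.0093
θ=221°: 29.3831
θ=225.9°: 26.1278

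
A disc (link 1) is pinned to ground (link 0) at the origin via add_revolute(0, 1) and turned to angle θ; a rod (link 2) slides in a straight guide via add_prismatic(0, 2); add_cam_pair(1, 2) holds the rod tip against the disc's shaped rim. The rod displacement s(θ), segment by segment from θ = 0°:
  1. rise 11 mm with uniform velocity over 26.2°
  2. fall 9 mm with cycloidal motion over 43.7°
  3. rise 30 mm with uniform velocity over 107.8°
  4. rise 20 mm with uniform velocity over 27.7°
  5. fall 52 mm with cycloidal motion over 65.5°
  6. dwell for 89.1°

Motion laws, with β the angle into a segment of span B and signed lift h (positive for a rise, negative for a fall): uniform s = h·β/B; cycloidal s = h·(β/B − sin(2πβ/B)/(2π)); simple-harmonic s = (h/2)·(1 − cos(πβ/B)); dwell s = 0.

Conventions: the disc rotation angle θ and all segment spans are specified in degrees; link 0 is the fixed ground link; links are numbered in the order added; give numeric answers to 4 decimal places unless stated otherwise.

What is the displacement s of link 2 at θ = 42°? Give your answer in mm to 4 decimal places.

segment 1 (0° to 26.2°, uniform, h = 11) is passed completely: s = 0.0000 + (11) = 11.0000
θ = 42° falls in segment 2 (26.2° to 69.9°, cycloidal, h = -9): β = 42 − 26.2 = 15.8°, B = 43.7°; Δs = -9·(0.3616 − sin(2π·0.3616)/(2π)) = -2.1593; s = 11.0000 − 2.1593 = 8.8407

8.8407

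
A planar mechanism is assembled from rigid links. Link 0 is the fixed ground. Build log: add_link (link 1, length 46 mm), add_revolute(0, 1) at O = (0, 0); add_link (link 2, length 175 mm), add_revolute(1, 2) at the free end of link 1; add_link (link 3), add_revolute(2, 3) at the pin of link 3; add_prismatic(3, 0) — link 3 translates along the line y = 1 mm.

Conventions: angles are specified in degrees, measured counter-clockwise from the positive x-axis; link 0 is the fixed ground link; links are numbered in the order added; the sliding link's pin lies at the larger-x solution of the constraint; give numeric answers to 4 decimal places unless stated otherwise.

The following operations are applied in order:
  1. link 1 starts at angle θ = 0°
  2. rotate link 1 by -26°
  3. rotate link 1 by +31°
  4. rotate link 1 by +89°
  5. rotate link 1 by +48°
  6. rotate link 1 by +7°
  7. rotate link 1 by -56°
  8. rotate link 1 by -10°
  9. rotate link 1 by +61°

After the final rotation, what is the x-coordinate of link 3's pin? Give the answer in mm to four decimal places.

geometry: r = 46 mm, L = 175 mm, e = 1 mm; θ starts at 0°
rotate link 1 by -26°: θ ← 0° -26° = -26°
rotate link 1 by +31°: θ ← -26° +31° = 5°
rotate link 1 by +89°: θ ← 5° +89° = 94°
rotate link 1 by +48°: θ ← 94° +48° = 142°
rotate link 1 by +7°: θ ← 142° +7° = 149°
rotate link 1 by -56°: θ ← 149° -56° = 93°
rotate link 1 by -10°: θ ← 93° -10° = 83°
rotate link 1 by +61°: θ ← 83° +61° = 144°
crank pin P = (r cos θ, r sin θ) = (-37.214782, 27.038122)
h = r sin θ − e = 27.038122 − 1 = 26.038122
x = r cos θ + √(L² − h²) = -37.214782 + 173.052062 = 135.837280

135.8373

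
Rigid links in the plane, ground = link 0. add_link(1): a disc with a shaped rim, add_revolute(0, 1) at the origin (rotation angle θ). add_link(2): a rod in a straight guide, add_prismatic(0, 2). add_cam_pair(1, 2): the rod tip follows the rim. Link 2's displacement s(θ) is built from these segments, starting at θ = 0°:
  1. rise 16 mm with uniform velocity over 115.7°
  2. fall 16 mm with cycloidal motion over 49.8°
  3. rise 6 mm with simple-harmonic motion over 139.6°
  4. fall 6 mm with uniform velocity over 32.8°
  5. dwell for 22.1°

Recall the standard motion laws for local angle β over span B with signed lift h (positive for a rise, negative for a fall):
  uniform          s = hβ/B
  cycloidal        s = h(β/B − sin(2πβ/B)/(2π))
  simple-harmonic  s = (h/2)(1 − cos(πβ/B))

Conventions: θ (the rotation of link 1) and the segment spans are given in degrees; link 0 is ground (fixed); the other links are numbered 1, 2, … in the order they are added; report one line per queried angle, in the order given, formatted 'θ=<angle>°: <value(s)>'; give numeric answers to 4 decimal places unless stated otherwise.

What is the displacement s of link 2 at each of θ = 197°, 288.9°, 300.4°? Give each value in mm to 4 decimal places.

segment 1 (0° to 115.7°, uniform, h = 16) is passed completely: s = 0.0000 + (16) = 16.0000
segment 2 (115.7° to 165.5°, cycloidal, h = -16) is passed completely: s = 16.0000 + (-16) = 0.0000
θ = 197° falls in segment 3 (165.5° to 305.1°, simple-harmonic, h = 6): β = 197 − 165.5 = 31.5°, B = 139.6°; Δs = 6/2·(1 − cos(π·0.2256)) = 0.7227; s = 0.0000 + 0.7227 = 0.7227
θ = 288.9° falls in segment 3 (165.5° to 305.1°, simple-harmonic, h = 6): β = 288.9 − 165.5 = 123.4°, B = 139.6°; Δs = 6/2·(1 − cos(π·0.8840)) = 5.8028; s = 0.0000 + 5.8028 = 5.8028
θ = 300.4° falls in segment 3 (165.5° to 305.1°, simple-harmonic, h = 6): β = 300.4 − 165.5 = 134.9°, B = 139.6°; Δs = 6/2·(1 − cos(π·0.9663)) = 5.9832; s = 0.0000 + 5.9832 = 5.9832

θ=197°: 0.7227
θ=288.9°: 5.8028
θ=300.4°: 5.9832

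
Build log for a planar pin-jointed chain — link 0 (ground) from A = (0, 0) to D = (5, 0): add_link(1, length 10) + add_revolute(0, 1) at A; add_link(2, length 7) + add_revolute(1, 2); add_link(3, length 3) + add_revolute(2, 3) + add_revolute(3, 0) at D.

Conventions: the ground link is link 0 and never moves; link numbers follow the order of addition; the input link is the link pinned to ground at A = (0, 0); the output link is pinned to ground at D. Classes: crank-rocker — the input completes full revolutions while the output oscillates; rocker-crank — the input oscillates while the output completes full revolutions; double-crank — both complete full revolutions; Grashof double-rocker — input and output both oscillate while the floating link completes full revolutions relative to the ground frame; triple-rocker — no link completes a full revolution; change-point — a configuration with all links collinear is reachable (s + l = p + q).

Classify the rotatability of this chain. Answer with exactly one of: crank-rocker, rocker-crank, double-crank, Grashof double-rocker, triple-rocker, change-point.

lengths: ground=5, input=10, coupler=7, output=3
sorted: s=3 (shortest), l=10 (longest), p+q=12
s + l = 13 vs p + q = 12
s + l > p + q → non-Grashof → no link fully rotates → triple-rocker

triple-rocker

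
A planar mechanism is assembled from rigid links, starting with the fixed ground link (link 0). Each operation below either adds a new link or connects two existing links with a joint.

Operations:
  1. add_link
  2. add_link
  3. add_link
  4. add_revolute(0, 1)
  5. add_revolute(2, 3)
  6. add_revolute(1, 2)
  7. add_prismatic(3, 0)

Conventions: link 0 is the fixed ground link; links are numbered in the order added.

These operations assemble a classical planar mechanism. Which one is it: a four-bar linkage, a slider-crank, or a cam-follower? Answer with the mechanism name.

links: 4 (incl. ground); joints: 3 revolute, 1 prismatic, 0 higher (cam) pair, forming one closed loop
4 links, 3 revolutes + 1 prismatic in one loop → slider-crank

slider-crank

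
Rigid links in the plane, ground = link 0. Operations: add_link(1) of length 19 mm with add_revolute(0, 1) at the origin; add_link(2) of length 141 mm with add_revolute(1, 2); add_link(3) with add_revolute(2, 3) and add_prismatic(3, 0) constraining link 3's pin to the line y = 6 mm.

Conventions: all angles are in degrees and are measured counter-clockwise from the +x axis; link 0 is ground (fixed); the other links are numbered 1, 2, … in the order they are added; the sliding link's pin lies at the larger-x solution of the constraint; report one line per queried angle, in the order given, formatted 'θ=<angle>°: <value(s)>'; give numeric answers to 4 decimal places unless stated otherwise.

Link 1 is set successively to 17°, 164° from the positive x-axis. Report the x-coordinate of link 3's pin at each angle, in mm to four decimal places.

geometry: r = 19 mm, L = 141 mm, e = 6 mm
θ=17°: crank pin P = (r cos θ, r sin θ) = (18.169790, 5.555062)
θ=17°: h = r sin θ − e = 5.555062 − 6 = -0.444938
θ=17°: x = r cos θ + √(L² − h²) = 18.169790 + 140.999298 = 159.169088
θ=164°: crank pin P = (r cos θ, r sin θ) = (-18.263972, 5.237110)
θ=164°: h = r sin θ − e = 5.237110 − 6 = -0.762890
θ=164°: x = r cos θ + √(L² − h²) = -18.263972 + 140.997936 = 122.733964

θ=17°: 159.1691
θ=164°: 122.7340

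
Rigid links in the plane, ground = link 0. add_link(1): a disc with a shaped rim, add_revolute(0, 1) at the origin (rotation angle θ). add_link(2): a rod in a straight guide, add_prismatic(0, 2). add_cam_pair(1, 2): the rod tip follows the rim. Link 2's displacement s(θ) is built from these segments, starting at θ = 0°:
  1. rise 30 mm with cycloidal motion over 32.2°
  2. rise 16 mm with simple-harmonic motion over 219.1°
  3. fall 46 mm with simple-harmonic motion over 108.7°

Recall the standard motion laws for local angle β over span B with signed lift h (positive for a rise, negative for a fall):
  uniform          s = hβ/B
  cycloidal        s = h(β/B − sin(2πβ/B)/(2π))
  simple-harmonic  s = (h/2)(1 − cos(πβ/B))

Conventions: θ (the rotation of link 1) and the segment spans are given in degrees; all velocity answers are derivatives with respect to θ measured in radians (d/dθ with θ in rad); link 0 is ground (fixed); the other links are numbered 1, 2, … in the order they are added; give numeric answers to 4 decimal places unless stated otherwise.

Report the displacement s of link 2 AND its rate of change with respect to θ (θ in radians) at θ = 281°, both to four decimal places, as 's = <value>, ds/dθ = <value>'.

segment 1 (0° to 32.2°, cycloidal, h = 30) is passed completely: s = 0.0000 + (30) = 30.0000
segment 2 (32.2° to 251.3°, simple-harmonic, h = 16) is passed completely: s = 30.0000 + (16) = 46.0000
θ = 281° falls in segment 3 (251.3° to 360°, simple-harmonic, h = -46): β = 281 − 251.3 = 29.7°, B = 108.7°; Δs = -46/2·(1 − cos(π·0.2732)) = -7.9656; s = 46.0000 − 7.9656 = 38.0344
velocity in seg [251.3°–360°] (simple-harmonic), θ in radians: β = 29.7° = 0.5184 rad, B = 108.7° = 1.8972 rad; ds/dθ = (πh/(2B)) sin(πβ/B) = (π·(-46)/(2·1.8972)) sin(π·0.2732) = -28.823121 mm/rad

s = 38.0344, ds/dθ = -28.8231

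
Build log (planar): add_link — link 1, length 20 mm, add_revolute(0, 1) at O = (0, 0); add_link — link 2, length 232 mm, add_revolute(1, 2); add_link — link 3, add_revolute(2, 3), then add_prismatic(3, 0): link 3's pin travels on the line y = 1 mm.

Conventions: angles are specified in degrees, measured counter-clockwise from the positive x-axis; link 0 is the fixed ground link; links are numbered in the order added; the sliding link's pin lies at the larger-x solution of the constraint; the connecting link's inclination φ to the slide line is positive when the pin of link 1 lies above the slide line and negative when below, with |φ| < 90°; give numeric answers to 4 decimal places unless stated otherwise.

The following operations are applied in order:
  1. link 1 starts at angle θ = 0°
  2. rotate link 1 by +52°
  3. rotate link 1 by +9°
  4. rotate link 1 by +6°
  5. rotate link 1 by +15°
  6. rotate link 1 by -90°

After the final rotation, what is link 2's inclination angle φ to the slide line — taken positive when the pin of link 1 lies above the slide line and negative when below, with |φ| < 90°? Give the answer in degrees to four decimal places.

geometry: r = 20 mm, L = 232 mm, e = 1 mm; θ starts at 0°
rotate link 1 by +52°: θ ← 0° +52° = 52°
rotate link 1 by +9°: θ ← 52° +9° = 61°
rotate link 1 by +6°: θ ← 61° +6° = 67°
rotate link 1 by +15°: θ ← 67° +15° = 82°
rotate link 1 by -90°: θ ← 82° -90° = -8°
h = r sin θ − e = -2.783462 − 1 = -3.783462
sin φ = h / L = -3.783462 / 232 = -0.01630803
φ = arcsin(-0.01630803) = -0.934422°

-0.9344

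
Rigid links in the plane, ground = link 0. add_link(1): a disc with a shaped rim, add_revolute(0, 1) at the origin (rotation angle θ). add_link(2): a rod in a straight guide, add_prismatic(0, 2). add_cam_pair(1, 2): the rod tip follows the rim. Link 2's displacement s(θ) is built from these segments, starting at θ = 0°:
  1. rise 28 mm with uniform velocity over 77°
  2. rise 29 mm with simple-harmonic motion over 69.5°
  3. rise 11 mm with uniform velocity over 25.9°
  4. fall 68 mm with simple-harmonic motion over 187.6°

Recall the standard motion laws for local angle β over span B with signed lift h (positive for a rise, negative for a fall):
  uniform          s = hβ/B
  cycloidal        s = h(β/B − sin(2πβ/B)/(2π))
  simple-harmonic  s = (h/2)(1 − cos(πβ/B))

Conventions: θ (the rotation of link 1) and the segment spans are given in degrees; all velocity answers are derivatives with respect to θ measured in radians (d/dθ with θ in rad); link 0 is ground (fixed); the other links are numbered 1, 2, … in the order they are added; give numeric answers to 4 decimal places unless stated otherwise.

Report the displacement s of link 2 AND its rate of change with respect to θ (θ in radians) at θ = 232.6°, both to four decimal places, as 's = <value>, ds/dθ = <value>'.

segment 1 (0° to 77°, uniform, h = 28) is passed completely: s = 0.0000 + (28) = 28.0000
segment 2 (77° to 146.5°, simple-harmonic, h = 29) is passed completely: s = 28.0000 + (29) = 57.0000
segment 3 (146.5° to 172.4°, uniform, h = 11) is passed completely: s = 57.0000 + (11) = 68.0000
θ = 232.6° falls in segment 4 (172.4° to 360°, simple-harmonic, h = -68): β = 232.6 − 172.4 = 60.2°, B = 187.6°; Δs = -68/2·(1 − cos(π·0.3209)) = -15.8627; s = 68.0000 − 15.8627 = 52.1373
velocity in seg [172.4°–360°] (simple-harmonic), θ in radians: β = 60.2° = 1.0507 rad, B = 187.6° = 3.2742 rad; ds/dθ = (πh/(2B)) sin(πβ/B) = (π·(-68)/(2·3.2742)) sin(π·0.3209) = -27.593242 mm/rad

s = 52.1373, ds/dθ = -27.5932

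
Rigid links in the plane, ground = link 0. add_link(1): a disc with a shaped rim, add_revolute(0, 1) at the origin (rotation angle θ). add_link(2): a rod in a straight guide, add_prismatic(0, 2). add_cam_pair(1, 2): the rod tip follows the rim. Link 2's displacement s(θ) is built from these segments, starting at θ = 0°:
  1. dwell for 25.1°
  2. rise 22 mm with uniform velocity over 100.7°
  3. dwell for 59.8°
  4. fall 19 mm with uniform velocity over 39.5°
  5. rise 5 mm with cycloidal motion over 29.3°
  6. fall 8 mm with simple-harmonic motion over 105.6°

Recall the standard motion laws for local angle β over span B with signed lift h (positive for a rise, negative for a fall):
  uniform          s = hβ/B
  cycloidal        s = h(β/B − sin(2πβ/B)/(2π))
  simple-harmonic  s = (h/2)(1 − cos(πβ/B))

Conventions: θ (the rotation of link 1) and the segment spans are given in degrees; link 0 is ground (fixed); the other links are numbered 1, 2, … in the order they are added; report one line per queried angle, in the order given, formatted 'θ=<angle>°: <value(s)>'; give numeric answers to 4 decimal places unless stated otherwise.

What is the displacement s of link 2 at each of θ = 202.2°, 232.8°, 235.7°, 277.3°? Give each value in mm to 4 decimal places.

segment 1 (0° to 25.1°, dwell): s unchanged at 0.0000
segment 2 (25.1° to 125.8°, uniform, h = 22) is passed completely: s = 0.0000 + (22) = 22.0000
segment 3 (125.8° to 185.6°, dwell): s unchanged at 22.0000
θ = 202.2° falls in segment 4 (185.6° to 225.1°, uniform, h = -19): β = 202.2 − 185.6 = 16.6°, B = 39.5°; Δs = -19·16.6/39.5 = -7.9848; s = 22.0000 − 7.9848 = 14.0152
segment 4 (185.6° to 225.1°, uniform, h = -19) is passed completely: s = 22.0000 + (-19) = 3.0000
θ = 232.8° falls in segment 5 (225.1° to 254.4°, cycloidal, h = 5): β = 232.8 − 225.1 = 7.7°, B = 29.3°; Δs = 5·(0.2628 − sin(2π·0.2628)/(2π)) = 0.5208; s = 3.0000 + 0.5208 = 3.5208
θ = 235.7° falls in segment 5 (225.1° to 254.4°, cycloidal, h = 5): β = 235.7 − 225.1 = 10.6°, B = 29.3°; Δs = 5·(0.3618 − sin(2π·0.3618)/(2π)) = 1.2014; s = 3.0000 + 1.2014 = 4.2014
segment 5 (225.1° to 254.4°, cycloidal, h = 5) is passed completely: s = 3.0000 + (5) = 8.0000
θ = 277.3° falls in segment 6 (254.4° to 360°, simple-harmonic, h = -8): β = 277.3 − 254.4 = 22.9°, B = 105.6°; Δs = -8/2·(1 − cos(π·0.2169)) = -0.8929; s = 8.0000 − 0.8929 = 7.1071

θ=202.2°: 14.0152
θ=232.8°: 3.5208
θ=235.7°: 4.2014
θ=277.3°: 7.1071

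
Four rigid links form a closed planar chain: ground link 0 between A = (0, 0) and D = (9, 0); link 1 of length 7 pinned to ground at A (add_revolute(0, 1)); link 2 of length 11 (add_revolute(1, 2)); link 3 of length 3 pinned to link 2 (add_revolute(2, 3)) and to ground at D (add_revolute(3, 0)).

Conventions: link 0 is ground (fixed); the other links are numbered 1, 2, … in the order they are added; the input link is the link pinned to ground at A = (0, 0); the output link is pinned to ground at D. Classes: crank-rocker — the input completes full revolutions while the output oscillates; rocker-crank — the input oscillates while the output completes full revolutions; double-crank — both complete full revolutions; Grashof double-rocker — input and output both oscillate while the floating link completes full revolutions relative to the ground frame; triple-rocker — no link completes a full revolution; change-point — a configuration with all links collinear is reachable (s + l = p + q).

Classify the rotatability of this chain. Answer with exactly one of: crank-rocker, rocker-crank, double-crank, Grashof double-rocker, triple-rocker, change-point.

lengths: ground=9, input=7, coupler=11, output=3
sorted: s=3 (shortest), l=11 (longest), p+q=16
s + l = 14 vs p + q = 16
s + l < p + q (Grashof) with shortest = output link → rocker-crank

rocker-crank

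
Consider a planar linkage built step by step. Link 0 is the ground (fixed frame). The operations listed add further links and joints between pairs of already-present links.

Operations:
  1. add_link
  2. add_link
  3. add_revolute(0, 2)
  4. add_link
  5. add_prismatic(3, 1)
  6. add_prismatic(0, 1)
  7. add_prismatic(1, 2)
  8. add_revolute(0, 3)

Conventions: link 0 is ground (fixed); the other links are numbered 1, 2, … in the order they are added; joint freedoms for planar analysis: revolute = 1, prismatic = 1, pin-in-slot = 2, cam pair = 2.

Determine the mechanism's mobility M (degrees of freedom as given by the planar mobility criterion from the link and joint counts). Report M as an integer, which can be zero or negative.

L=1 J1=0 J2=0
add link → L=2 J1=0 J2=0
add link → L=3 J1=0 J2=0
R@0,2 dof=1 J1 → L=3 J1=1 J2=0
add link → L=4 J1=1 J2=0
P@3,1 dof=1 J1 → L=4 J1=2 J2=0
P@0,1 dof=1 J1 → L=4 J1=3 J2=0
P@1,2 dof=1 J1 → L=4 J1=4 J2=0
R@0,3 dof=1 J1 → L=4 J1=5 J2=0
M=3(L−1)−2J1−J2=3·3−2·5−0=-1

M = -1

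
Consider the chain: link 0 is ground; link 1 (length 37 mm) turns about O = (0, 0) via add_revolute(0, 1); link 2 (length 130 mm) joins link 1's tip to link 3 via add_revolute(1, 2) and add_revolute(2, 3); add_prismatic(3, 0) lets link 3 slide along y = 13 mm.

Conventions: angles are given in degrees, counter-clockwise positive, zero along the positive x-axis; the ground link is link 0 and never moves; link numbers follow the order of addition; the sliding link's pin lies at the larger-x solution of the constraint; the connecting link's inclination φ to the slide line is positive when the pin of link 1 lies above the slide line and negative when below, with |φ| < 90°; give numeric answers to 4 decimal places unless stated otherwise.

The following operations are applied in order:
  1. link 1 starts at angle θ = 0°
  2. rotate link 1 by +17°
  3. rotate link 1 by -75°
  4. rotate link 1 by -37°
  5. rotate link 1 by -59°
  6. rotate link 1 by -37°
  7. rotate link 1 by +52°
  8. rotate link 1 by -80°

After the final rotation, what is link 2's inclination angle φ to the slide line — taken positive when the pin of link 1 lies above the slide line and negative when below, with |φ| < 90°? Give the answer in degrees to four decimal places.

geometry: r = 37 mm, L = 130 mm, e = 13 mm; θ starts at 0°
rotate link 1 by +17°: θ ← 0° +17° = 17°
rotate link 1 by -75°: θ ← 17° -75° = -58°
rotate link 1 by -37°: θ ← -58° -37° = -95°
rotate link 1 by -59°: θ ← -95° -59° = -154°
rotate link 1 by -37°: θ ← -154° -37° = -191°
rotate link 1 by +52°: θ ← -191° +52° = -139°
rotate link 1 by -80°: θ ← -139° -80° = -219°
h = r sin θ − e = 23.284854 − 13 = 10.284854
sin φ = h / L = 10.284854 / 130 = 0.07911427
φ = arcsin(0.07911427) = 4.537655°

4.5377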